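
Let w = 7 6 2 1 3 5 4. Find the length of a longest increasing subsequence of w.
3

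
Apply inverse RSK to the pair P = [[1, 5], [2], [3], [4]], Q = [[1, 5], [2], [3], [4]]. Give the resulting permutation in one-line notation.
Reverse the RSK construction: for i from n down to 1, find the cell of Q containing i, remove the entry at that cell from P, and reverse-bump it up through P; the value ejected from row 1 is w(i).

Step i=5: Q has 5 at row 1, column 2; remove that cell from P, ejecting 5. So w(5) = 5. P is now [[1], [2], [3], [4]].
Step i=4: Q has 4 at row 4, column 1; remove 4 from row 4 of P and reverse-bump: 4 enters row 3 and ejects 3; 3 enters row 2 and ejects 2; 2 enters row 1 and ejects 1. So w(4) = 1. P is now [[2], [3], [4]].
Step i=3: Q has 3 at row 3, column 1; remove 4 from row 3 of P and reverse-bump: 4 enters row 2 and ejects 3; 3 enters row 1 and ejects 2. So w(3) = 2. P is now [[3], [4]].
Step i=2: Q has 2 at row 2, column 1; remove 4 from row 2 of P and reverse-bump: 4 enters row 1 and ejects 3. So w(2) = 3. P is now [[4]].
Step i=1: Q has 1 at row 1, column 1; remove that cell from P, ejecting 4. So w(1) = 4. P is now [].

So w = 4 3 2 1 5.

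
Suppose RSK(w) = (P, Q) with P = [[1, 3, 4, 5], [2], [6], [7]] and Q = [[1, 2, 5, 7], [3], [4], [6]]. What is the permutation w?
2 7 6 3 4 1 5

Reverse RSK: for i = n, n-1, ..., 1, locate i in Q, remove the corresponding corner cell from P, and reverse-bump its entry up through P; the value ejected from row 1 is w(i).

So w = 2 7 6 3 4 1 5.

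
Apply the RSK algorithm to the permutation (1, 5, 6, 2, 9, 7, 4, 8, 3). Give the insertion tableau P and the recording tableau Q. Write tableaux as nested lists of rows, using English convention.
P = [[1, 2, 3, 7, 8], [4, 6], [5], [9]], Q = [[1, 2, 3, 5, 8], [4, 6], [7], [9]]

Insert each entry of the permutation into P by Schensted row insertion, recording in Q the position of each new cell.

Insert 1: appended to row 1. P = [[1]].
Insert 5: appended to row 1. P = [[1, 5]].
Insert 6: appended to row 1. P = [[1, 5, 6]].
Insert 2: 2 bumps 5 from row 1; 5 starts row 2. P = [[1, 2, 6], [5]].
Insert 9: appended to row 1. P = [[1, 2, 6, 9], [5]].
Insert 7: 7 bumps 9 from row 1; 9 appends to row 2. P = [[1, 2, 6, 7], [5, 9]].
Insert 4: 4 bumps 6 from row 1; 6 bumps 9 from row 2; 9 starts row 3. P = [[1, 2, 4, 7], [5, 6], [9]].
Insert 8: appended to row 1. P = [[1, 2, 4, 7, 8], [5, 6], [9]].
Insert 3: 3 bumps 4 from row 1; 4 bumps 5 from row 2; 5 bumps 9 from row 3; 9 starts row 4. P = [[1, 2, 3, 7, 8], [4, 6], [5], [9]].

So P = [[1, 2, 3, 7, 8], [4, 6], [5], [9]], Q = [[1, 2, 3, 5, 8], [4, 6], [7], [9]].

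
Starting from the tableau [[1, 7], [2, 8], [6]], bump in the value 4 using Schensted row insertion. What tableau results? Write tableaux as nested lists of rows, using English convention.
[[1, 4], [2, 7], [6, 8]]

In row 1, 4 replaces 7 (the leftmost entry greater than 4); 7 is bumped to row 2. In row 2, 7 replaces 8 (the leftmost entry greater than 7); 8 is bumped to row 3. 8 is appended to row 3. The new tableau is [[1, 4], [2, 7], [6, 8]].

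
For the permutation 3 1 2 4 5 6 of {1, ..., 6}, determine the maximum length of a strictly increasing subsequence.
5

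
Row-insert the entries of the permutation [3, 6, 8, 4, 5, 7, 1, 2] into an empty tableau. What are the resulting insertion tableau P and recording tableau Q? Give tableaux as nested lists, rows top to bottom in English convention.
P = [[1, 2, 5, 7], [3, 4], [6, 8]], Q = [[1, 2, 3, 6], [4, 5], [7, 8]]

Insert each entry of the permutation into P by Schensted row insertion, recording in Q the position of each new cell.

Insert 3: appended to row 1. P = [[3]], Q = [[1]].
Insert 6: appended to row 1. P = [[3, 6]], Q = [[1, 2]].
Insert 8: appended to row 1. P = [[3, 6, 8]], Q = [[1, 2, 3]].
Insert 4: 4 bumps 6 from row 1; 6 starts row 2. P = [[3, 4, 8], [6]], Q = [[1, 2, 3], [4]].
Insert 5: 5 bumps 8 from row 1; 8 appends to row 2. P = [[3, 4, 5], [6, 8]], Q = [[1, 2, 3], [4, 5]].
Insert 7: appended to row 1. P = [[3, 4, 5, 7], [6, 8]], Q = [[1, 2, 3, 6], [4, 5]].
Insert 1: 1 bumps 3 from row 1; 3 bumps 6 from row 2; 6 starts row 3. P = [[1, 4, 5, 7], [3, 8], [6]], Q = [[1, 2, 3, 6], [4, 5], [7]].
Insert 2: 2 bumps 4 from row 1; 4 bumps 8 from row 2; 8 appends to row 3. P = [[1, 2, 5, 7], [3, 4], [6, 8]], Q = [[1, 2, 3, 6], [4, 5], [7, 8]].

So P = [[1, 2, 5, 7], [3, 4], [6, 8]], Q = [[1, 2, 3, 6], [4, 5], [7, 8]].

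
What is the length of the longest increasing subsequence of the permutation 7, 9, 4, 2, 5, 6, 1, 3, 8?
4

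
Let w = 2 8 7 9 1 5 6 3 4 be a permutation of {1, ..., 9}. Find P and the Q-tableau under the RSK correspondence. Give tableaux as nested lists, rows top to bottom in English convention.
Insert each entry of the permutation into P by Schensted row insertion, recording in Q the position of each new cell.

Insert 2: appended to row 1. P = [[2]], Q = [[1]].
Insert 8: appended to row 1. P = [[2, 8]], Q = [[1, 2]].
Insert 7: 7 bumps 8 from row 1; 8 starts row 2. P = [[2, 7], [8]], Q = [[1, 2], [3]].
Insert 9: appended to row 1. P = [[2, 7, 9], [8]], Q = [[1, 2, 4], [3]].
Insert 1: 1 bumps 2 from row 1; 2 bumps 8 from row 2; 8 starts row 3. P = [[1, 7, 9], [2], [8]], Q = [[1, 2, 4], [3], [5]].
Insert 5: 5 bumps 7 from row 1; 7 appends to row 2. P = [[1, 5, 9], [2, 7], [8]], Q = [[1, 2, 4], [3, 6], [5]].
Insert 6: 6 bumps 9 from row 1; 9 appends to row 2. P = [[1, 5, 6], [2, 7, 9], [8]], Q = [[1, 2, 4], [3, 6, 7], [5]].
Insert 3: 3 bumps 5 from row 1; 5 bumps 7 from row 2; 7 bumps 8 from row 3; 8 starts row 4. P = [[1, 3, 6], [2, 5, 9], [7], [8]], Q = [[1, 2, 4], [3, 6, 7], [5], [8]].
Insert 4: 4 bumps 6 from row 1; 6 bumps 9 from row 2; 9 appends to row 3. P = [[1, 3, 4], [2, 5, 6], [7, 9], [8]], Q = [[1, 2, 4], [3, 6, 7], [5, 9], [8]].

So P = [[1, 3, 4], [2, 5, 6], [7, 9], [8]], Q = [[1, 2, 4], [3, 6, 7], [5, 9], [8]].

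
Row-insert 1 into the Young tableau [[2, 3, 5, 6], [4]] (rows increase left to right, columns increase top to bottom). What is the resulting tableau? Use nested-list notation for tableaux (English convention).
[[1, 3, 5, 6], [2], [4]]

In row 1, 1 replaces 2 (the leftmost entry greater than 1); 2 is bumped to row 2. In row 2, 2 replaces 4 (the leftmost entry greater than 2); 4 is bumped to row 3. 4 starts a new row 3. The new tableau is [[1, 3, 5, 6], [2], [4]].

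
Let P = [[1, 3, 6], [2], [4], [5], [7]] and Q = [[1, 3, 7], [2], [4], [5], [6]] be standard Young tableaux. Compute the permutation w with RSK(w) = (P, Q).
Reverse the RSK construction: for i from n down to 1, find the cell of Q containing i, remove the entry at that cell from P, and reverse-bump it up through P; the value ejected from row 1 is w(i).

Step i=7: Q has 7 at row 1, column 3; remove that cell from P, ejecting 6. So w(7) = 6. P is now [[1, 3], [2], [4], [5], [7]].
Step i=6: Q has 6 at row 5, column 1; remove 7 from row 5 of P and reverse-bump: 7 enters row 4 and ejects 5; 5 enters row 3 and ejects 4; 4 enters row 2 and ejects 2; 2 enters row 1 and ejects 1. So w(6) = 1. P is now [[2, 3], [4], [5], [7]].
Step i=5: Q has 5 at row 4, column 1; remove 7 from row 4 of P and reverse-bump: 7 enters row 3 and ejects 5; 5 enters row 2 and ejects 4; 4 enters row 1 and ejects 3. So w(5) = 3. P is now [[2, 4], [5], [7]].
Step i=4: Q has 4 at row 3, column 1; remove 7 from row 3 of P and reverse-bump: 7 enters row 2 and ejects 5; 5 enters row 1 and ejects 4. So w(4) = 4. P is now [[2, 5], [7]].
Step i=3: Q has 3 at row 1, column 2; remove that cell from P, ejecting 5. So w(3) = 5. P is now [[2], [7]].
Step i=2: Q has 2 at row 2, column 1; remove 7 from row 2 of P and reverse-bump: 7 enters row 1 and ejects 2. So w(2) = 2. P is now [[7]].
Step i=1: Q has 1 at row 1, column 1; remove that cell from P, ejecting 7. So w(1) = 7. P is now [].

So w = 7 2 5 4 3 1 6.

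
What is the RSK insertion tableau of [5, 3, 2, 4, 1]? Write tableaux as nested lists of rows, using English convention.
Insert 5: appended to row 1. P = [[5]].
Insert 3: 3 bumps 5 from row 1; 5 starts row 2. P = [[3], [5]].
Insert 2: 2 bumps 3 from row 1; 3 bumps 5 from row 2; 5 starts row 3. P = [[2], [3], [5]].
Insert 4: appended to row 1. P = [[2, 4], [3], [5]].
Insert 1: 1 bumps 2 from row 1; 2 bumps 3 from row 2; 3 bumps 5 from row 3; 5 starts row 4. P = [[1, 4], [2], [3], [5]].

So P = [[1, 4], [2], [3], [5]].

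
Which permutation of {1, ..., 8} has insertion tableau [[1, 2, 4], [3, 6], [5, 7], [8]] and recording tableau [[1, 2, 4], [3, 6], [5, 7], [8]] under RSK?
Reverse RSK: for i = n, n-1, ..., 1, locate i in Q, remove the corresponding corner cell from P, and reverse-bump its entry up through P; the value ejected from row 1 is w(i).

So w = 1 5 3 8 2 7 6 4.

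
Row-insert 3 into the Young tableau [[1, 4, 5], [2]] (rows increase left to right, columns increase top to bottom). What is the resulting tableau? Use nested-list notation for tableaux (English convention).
[[1, 3, 5], [2, 4]]

In row 1, 3 replaces 4 (the leftmost entry greater than 3); 4 is bumped to row 2. 4 is appended to row 2. The new tableau is [[1, 3, 5], [2, 4]].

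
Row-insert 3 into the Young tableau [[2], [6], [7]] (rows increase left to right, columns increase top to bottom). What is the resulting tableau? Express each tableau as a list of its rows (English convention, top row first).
[[2, 3], [6], [7]]

3 is larger than every entry of row 1, so it is appended to row 1. The new tableau is [[2, 3], [6], [7]].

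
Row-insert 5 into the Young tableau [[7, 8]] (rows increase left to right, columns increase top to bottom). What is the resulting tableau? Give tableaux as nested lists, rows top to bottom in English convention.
[[5, 8], [7]]

In row 1, 5 replaces 7 (the leftmost entry greater than 5); 7 is bumped to row 2. 7 starts a new row 2. The new tableau is [[5, 8], [7]].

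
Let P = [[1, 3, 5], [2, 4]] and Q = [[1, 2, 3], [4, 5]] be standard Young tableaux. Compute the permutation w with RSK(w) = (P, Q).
2 4 5 1 3

Reverse RSK: for i = n, n-1, ..., 1, locate i in Q, remove the corresponding corner cell from P, and reverse-bump its entry up through P; the value ejected from row 1 is w(i).

So w = 2 4 5 1 3.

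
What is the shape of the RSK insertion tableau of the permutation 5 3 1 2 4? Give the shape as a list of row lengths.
[3, 1, 1]

RSK row insertion gives P = [[1, 2, 4], [3], [5]], which has shape [3, 1, 1].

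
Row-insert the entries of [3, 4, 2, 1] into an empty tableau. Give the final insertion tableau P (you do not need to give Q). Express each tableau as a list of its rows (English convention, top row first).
Insert 3: appended to row 1. P = [[3]].
Insert 4: appended to row 1. P = [[3, 4]].
Insert 2: 2 bumps 3 from row 1; 3 starts row 2. P = [[2, 4], [3]].
Insert 1: 1 bumps 2 from row 1; 2 bumps 3 from row 2; 3 starts row 3. P = [[1, 4], [2], [3]].

So P = [[1, 4], [2], [3]].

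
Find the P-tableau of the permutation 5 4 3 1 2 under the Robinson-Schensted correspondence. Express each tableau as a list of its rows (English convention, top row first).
P = [[1, 2], [3], [4], [5]]

After inserting 5: P = [[5]].
After inserting 4: P = [[4], [5]].
After inserting 3: P = [[3], [4], [5]].
After inserting 1: P = [[1], [3], [4], [5]].
After inserting 2: P = [[1, 2], [3], [4], [5]].

So P = [[1, 2], [3], [4], [5]].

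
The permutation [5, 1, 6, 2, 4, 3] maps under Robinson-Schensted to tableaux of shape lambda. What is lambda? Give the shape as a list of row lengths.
[3, 2, 1]

Row-insert each entry into an empty tableau.

After inserting 5: P = [[5]].
After inserting 1: P = [[1], [5]].
After inserting 6: P = [[1, 6], [5]].
After inserting 2: P = [[1, 2], [5, 6]].
After inserting 4: P = [[1, 2, 4], [5, 6]].
After inserting 3: P = [[1, 2, 3], [4, 6], [5]].

The final insertion tableau P = [[1, 2, 3], [4, 6], [5]] has shape [3, 2, 1].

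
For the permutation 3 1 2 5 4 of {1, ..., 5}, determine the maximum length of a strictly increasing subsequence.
3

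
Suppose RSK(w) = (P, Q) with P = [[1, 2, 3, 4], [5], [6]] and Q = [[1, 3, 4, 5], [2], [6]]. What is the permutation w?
6 1 2 3 5 4

Reverse the RSK construction: for i from n down to 1, find the cell of Q containing i, remove the entry at that cell from P, and reverse-bump it up through P; the value ejected from row 1 is w(i).

Step i=6: Q has 6 at row 3, column 1; remove 6 from row 3 of P and reverse-bump: 6 enters row 2 and ejects 5; 5 enters row 1 and ejects 4. So w(6) = 4. P is now [[1, 2, 3, 5], [6]].
Step i=5: Q has 5 at row 1, column 4; remove that cell from P, ejecting 5. So w(5) = 5. P is now [[1, 2, 3], [6]].
Step i=4: Q has 4 at row 1, column 3; remove that cell from P, ejecting 3. So w(4) = 3. P is now [[1, 2], [6]].
Step i=3: Q has 3 at row 1, column 2; remove that cell from P, ejecting 2. So w(3) = 2. P is now [[1], [6]].
Step i=2: Q has 2 at row 2, column 1; remove 6 from row 2 of P and reverse-bump: 6 enters row 1 and ejects 1. So w(2) = 1. P is now [[6]].
Step i=1: Q has 1 at row 1, column 1; remove that cell from P, ejecting 6. So w(1) = 6. P is now [].

So w = 6 1 2 3 5 4.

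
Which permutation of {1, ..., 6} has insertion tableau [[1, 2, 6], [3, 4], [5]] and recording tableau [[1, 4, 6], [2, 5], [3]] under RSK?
5 3 1 4 2 6

Reverse the RSK construction: for i from n down to 1, find the cell of Q containing i, remove the entry at that cell from P, and reverse-bump it up through P; the value ejected from row 1 is w(i).

Step i=6: Q has 6 at row 1, column 3; remove that cell from P, ejecting 6. So w(6) = 6. P is now [[1, 2], [3, 4], [5]].
Step i=5: Q has 5 at row 2, column 2; remove 4 from row 2 of P and reverse-bump: 4 enters row 1 and ejects 2. So w(5) = 2. P is now [[1, 4], [3], [5]].
Step i=4: Q has 4 at row 1, column 2; remove that cell from P, ejecting 4. So w(4) = 4. P is now [[1], [3], [5]].
Step i=3: Q has 3 at row 3, column 1; remove 5 from row 3 of P and reverse-bump: 5 enters row 2 and ejects 3; 3 enters row 1 and ejects 1. So w(3) = 1. P is now [[3], [5]].
Step i=2: Q has 2 at row 2, column 1; remove 5 from row 2 of P and reverse-bump: 5 enters row 1 and ejects 3. So w(2) = 3. P is now [[5]].
Step i=1: Q has 1 at row 1, column 1; remove that cell from P, ejecting 5. So w(1) = 5. P is now [].

So w = 5 3 1 4 2 6.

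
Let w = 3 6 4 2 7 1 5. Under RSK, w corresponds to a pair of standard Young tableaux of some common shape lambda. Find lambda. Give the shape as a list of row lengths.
[3, 2, 1, 1]

Row-insert each entry into an empty tableau.

After inserting 3: P = [[3]].
After inserting 6: P = [[3, 6]].
After inserting 4: P = [[3, 4], [6]].
After inserting 2: P = [[2, 4], [3], [6]].
After inserting 7: P = [[2, 4, 7], [3], [6]].
After inserting 1: P = [[1, 4, 7], [2], [3], [6]].
After inserting 5: P = [[1, 4, 5], [2, 7], [3], [6]].

The final insertion tableau P = [[1, 4, 5], [2, 7], [3], [6]] has shape [3, 2, 1, 1].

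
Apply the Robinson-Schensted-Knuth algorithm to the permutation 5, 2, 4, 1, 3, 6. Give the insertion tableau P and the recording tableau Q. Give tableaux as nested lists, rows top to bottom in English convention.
Insert each entry of the permutation into P by Schensted row insertion, recording in Q the position of each new cell.

Insert 5: appended to row 1. P = [[5]].
Insert 2: 2 bumps 5 from row 1; 5 starts row 2. P = [[2], [5]].
Insert 4: appended to row 1. P = [[2, 4], [5]].
Insert 1: 1 bumps 2 from row 1; 2 bumps 5 from row 2; 5 starts row 3. P = [[1, 4], [2], [5]].
Insert 3: 3 bumps 4 from row 1; 4 appends to row 2. P = [[1, 3], [2, 4], [5]].
Insert 6: appended to row 1. P = [[1, 3, 6], [2, 4], [5]].

So P = [[1, 3, 6], [2, 4], [5]], Q = [[1, 3, 6], [2, 5], [4]].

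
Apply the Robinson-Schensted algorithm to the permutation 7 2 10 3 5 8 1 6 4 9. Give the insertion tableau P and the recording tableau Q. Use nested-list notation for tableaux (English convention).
Insert each entry of the permutation into P by Schensted row insertion, recording in Q the position of each new cell.

Insert 7: appended to row 1. P = [[7]].
Insert 2: 2 bumps 7 from row 1; 7 starts row 2. P = [[2], [7]].
Insert 10: appended to row 1. P = [[2, 10], [7]].
Insert 3: 3 bumps 10 from row 1; 10 appends to row 2. P = [[2, 3], [7, 10]].
Insert 5: appended to row 1. P = [[2, 3, 5], [7, 10]].
Insert 8: appended to row 1. P = [[2, 3, 5, 8], [7, 10]].
Insert 1: 1 bumps 2 from row 1; 2 bumps 7 from row 2; 7 starts row 3. P = [[1, 3, 5, 8], [2, 10], [7]].
Insert 6: 6 bumps 8 from row 1; 8 bumps 10 from row 2; 10 appends to row 3. P = [[1, 3, 5, 6], [2, 8], [7, 10]].
Insert 4: 4 bumps 5 from row 1; 5 bumps 8 from row 2; 8 bumps 10 from row 3; 10 starts row 4. P = [[1, 3, 4, 6], [2, 5], [7, 8], [10]].
Insert 9: appended to row 1. P = [[1, 3, 4, 6, 9], [2, 5], [7, 8], [10]].

So P = [[1, 3, 4, 6, 9], [2, 5], [7, 8], [10]], Q = [[1, 3, 5, 6, 10], [2, 4], [7, 8], [9]].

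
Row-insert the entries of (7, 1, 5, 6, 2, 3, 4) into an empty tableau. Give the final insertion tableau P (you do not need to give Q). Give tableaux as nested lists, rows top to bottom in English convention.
Insert 7: appended to row 1. P = [[7]].
Insert 1: 1 bumps 7 from row 1; 7 starts row 2. P = [[1], [7]].
Insert 5: appended to row 1. P = [[1, 5], [7]].
Insert 6: appended to row 1. P = [[1, 5, 6], [7]].
Insert 2: 2 bumps 5 from row 1; 5 bumps 7 from row 2; 7 starts row 3. P = [[1, 2, 6], [5], [7]].
Insert 3: 3 bumps 6 from row 1; 6 appends to row 2. P = [[1, 2, 3], [5, 6], [7]].
Insert 4: appended to row 1. P = [[1, 2, 3, 4], [5, 6], [7]].

So P = [[1, 2, 3, 4], [5, 6], [7]].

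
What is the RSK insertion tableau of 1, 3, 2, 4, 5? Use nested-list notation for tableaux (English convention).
After inserting 1: P = [[1]].
After inserting 3: P = [[1, 3]].
After inserting 2: P = [[1, 2], [3]].
After inserting 4: P = [[1, 2, 4], [3]].
After inserting 5: P = [[1, 2, 4, 5], [3]].

So P = [[1, 2, 4, 5], [3]].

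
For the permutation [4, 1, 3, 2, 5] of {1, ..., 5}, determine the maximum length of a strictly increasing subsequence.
3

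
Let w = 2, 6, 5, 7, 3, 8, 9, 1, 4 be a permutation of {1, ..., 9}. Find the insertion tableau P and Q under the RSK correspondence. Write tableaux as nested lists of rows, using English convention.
P = [[1, 3, 4, 8, 9], [2, 7], [5], [6]], Q = [[1, 2, 4, 6, 7], [3, 9], [5], [8]]

Insert each entry of the permutation into P by Schensted row insertion, recording in Q the position of each new cell.

Insert 2: appended to row 1. P = [[2]].
Insert 6: appended to row 1. P = [[2, 6]].
Insert 5: 5 bumps 6 from row 1; 6 starts row 2. P = [[2, 5], [6]].
Insert 7: appended to row 1. P = [[2, 5, 7], [6]].
Insert 3: 3 bumps 5 from row 1; 5 bumps 6 from row 2; 6 starts row 3. P = [[2, 3, 7], [5], [6]].
Insert 8: appended to row 1. P = [[2, 3, 7, 8], [5], [6]].
Insert 9: appended to row 1. P = [[2, 3, 7, 8, 9], [5], [6]].
Insert 1: 1 bumps 2 from row 1; 2 bumps 5 from row 2; 5 bumps 6 from row 3; 6 starts row 4. P = [[1, 3, 7, 8, 9], [2], [5], [6]].
Insert 4: 4 bumps 7 from row 1; 7 appends to row 2. P = [[1, 3, 4, 8, 9], [2, 7], [5], [6]].

So P = [[1, 3, 4, 8, 9], [2, 7], [5], [6]], Q = [[1, 2, 4, 6, 7], [3, 9], [5], [8]].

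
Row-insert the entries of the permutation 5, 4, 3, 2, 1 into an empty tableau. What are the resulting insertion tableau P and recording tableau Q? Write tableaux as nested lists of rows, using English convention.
Insert each entry of the permutation into P by Schensted row insertion, recording in Q the position of each new cell.

Insert 5: appended to row 1. P = [[5]].
Insert 4: 4 bumps 5 from row 1; 5 starts row 2. P = [[4], [5]].
Insert 3: 3 bumps 4 from row 1; 4 bumps 5 from row 2; 5 starts row 3. P = [[3], [4], [5]].
Insert 2: 2 bumps 3 from row 1; 3 bumps 4 from row 2; 4 bumps 5 from row 3; 5 starts row 4. P = [[2], [3], [4], [5]].
Insert 1: 1 bumps 2 from row 1; 2 bumps 3 from row 2; 3 bumps 4 from row 3; 4 bumps 5 from row 4; 5 starts row 5. P = [[1], [2], [3], [4], [5]].

So P = [[1], [2], [3], [4], [5]], Q = [[1], [2], [3], [4], [5]].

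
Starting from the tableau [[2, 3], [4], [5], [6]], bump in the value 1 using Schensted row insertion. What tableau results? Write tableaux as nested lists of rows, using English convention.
[[1, 3], [2], [4], [5], [6]]

In row 1, 1 replaces 2 (the leftmost entry greater than 1); 2 is bumped to row 2. In row 2, 2 replaces 4 (the leftmost entry greater than 2); 4 is bumped to row 3. In row 3, 4 replaces 5 (the leftmost entry greater than 4); 5 is bumped to row 4. In row 4, 5 replaces 6 (the leftmost entry greater than 5); 6 is bumped to row 5. 6 starts a new row 5. The new tableau is [[1, 3], [2], [4], [5], [6]].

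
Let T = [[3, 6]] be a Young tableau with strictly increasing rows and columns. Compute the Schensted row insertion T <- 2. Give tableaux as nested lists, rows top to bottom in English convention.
[[2, 6], [3]]

In row 1, 2 replaces 3 (the leftmost entry greater than 2); 3 is bumped to row 2. 3 starts a new row 2. The new tableau is [[2, 6], [3]].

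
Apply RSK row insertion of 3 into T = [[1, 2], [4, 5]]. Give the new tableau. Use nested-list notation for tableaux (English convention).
[[1, 2, 3], [4, 5]]

3 is larger than every entry of row 1, so it is appended to row 1. The new tableau is [[1, 2, 3], [4, 5]].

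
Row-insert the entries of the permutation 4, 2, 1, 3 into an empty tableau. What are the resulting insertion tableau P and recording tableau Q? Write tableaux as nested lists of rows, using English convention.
P = [[1, 3], [2], [4]], Q = [[1, 4], [2], [3]]

Insert each entry of the permutation into P by Schensted row insertion, recording in Q the position of each new cell.

Insert 4: appended to row 1. P = [[4]].
Insert 2: 2 bumps 4 from row 1; 4 starts row 2. P = [[2], [4]].
Insert 1: 1 bumps 2 from row 1; 2 bumps 4 from row 2; 4 starts row 3. P = [[1], [2], [4]].
Insert 3: appended to row 1. P = [[1, 3], [2], [4]].

So P = [[1, 3], [2], [4]], Q = [[1, 4], [2], [3]].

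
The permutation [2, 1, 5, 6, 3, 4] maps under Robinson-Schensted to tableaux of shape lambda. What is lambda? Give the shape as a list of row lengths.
Row-insert each entry into an empty tableau.

After inserting 2: P = [[2]].
After inserting 1: P = [[1], [2]].
After inserting 5: P = [[1, 5], [2]].
After inserting 6: P = [[1, 5, 6], [2]].
After inserting 3: P = [[1, 3, 6], [2, 5]].
After inserting 4: P = [[1, 3, 4], [2, 5, 6]].

The final insertion tableau P = [[1, 3, 4], [2, 5, 6]] has shape [3, 3].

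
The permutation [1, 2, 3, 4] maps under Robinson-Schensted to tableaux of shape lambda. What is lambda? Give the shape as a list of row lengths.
Row-insert each entry into an empty tableau.

After inserting 1: P = [[1]].
After inserting 2: P = [[1, 2]].
After inserting 3: P = [[1, 2, 3]].
After inserting 4: P = [[1, 2, 3, 4]].

The final insertion tableau P = [[1, 2, 3, 4]] has shape [4].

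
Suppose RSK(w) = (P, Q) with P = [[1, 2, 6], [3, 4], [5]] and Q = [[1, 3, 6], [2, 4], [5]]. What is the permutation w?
Reverse RSK: for i = n, n-1, ..., 1, locate i in Q, remove the corresponding corner cell from P, and reverse-bump its entry up through P; the value ejected from row 1 is w(i).

So w = 3 1 5 4 2 6.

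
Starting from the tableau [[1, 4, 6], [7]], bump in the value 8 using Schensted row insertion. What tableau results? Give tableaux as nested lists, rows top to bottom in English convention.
8 is larger than every entry of row 1, so it is appended to row 1. The new tableau is [[1, 4, 6, 8], [7]].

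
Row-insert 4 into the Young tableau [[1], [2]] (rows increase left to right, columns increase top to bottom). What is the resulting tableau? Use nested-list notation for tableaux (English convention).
4 is larger than every entry of row 1, so it is appended to row 1. The new tableau is [[1, 4], [2]].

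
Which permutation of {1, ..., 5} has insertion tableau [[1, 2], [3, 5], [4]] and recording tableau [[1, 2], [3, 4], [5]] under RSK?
4 5 1 3 2

Reverse the RSK construction: for i from n down to 1, find the cell of Q containing i, remove the entry at that cell from P, and reverse-bump it up through P; the value ejected from row 1 is w(i).

Step i=5: Q has 5 at row 3, column 1; remove 4 from row 3 of P and reverse-bump: 4 enters row 2 and ejects 3; 3 enters row 1 and ejects 2. So w(5) = 2. P is now [[1, 3], [4, 5]].
Step i=4: Q has 4 at row 2, column 2; remove 5 from row 2 of P and reverse-bump: 5 enters row 1 and ejects 3. So w(4) = 3. P is now [[1, 5], [4]].
Step i=3: Q has 3 at row 2, column 1; remove 4 from row 2 of P and reverse-bump: 4 enters row 1 and ejects 1. So w(3) = 1. P is now [[4, 5]].
Step i=2: Q has 2 at row 1, column 2; remove that cell from P, ejecting 5. So w(2) = 5. P is now [[4]].
Step i=1: Q has 1 at row 1, column 1; remove that cell from P, ejecting 4. So w(1) = 4. P is now [].

So w = 4 5 1 3 2.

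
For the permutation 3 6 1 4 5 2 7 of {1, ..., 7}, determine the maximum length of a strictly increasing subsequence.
4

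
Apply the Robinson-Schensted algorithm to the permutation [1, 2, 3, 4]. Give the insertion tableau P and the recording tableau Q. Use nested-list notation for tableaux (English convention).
P = [[1, 2, 3, 4]], Q = [[1, 2, 3, 4]]

Insert each entry of the permutation into P by Schensted row insertion, recording in Q the position of each new cell.

After inserting 1: P = [[1]].
After inserting 2: P = [[1, 2]].
After inserting 3: P = [[1, 2, 3]].
After inserting 4: P = [[1, 2, 3, 4]].

So P = [[1, 2, 3, 4]], Q = [[1, 2, 3, 4]].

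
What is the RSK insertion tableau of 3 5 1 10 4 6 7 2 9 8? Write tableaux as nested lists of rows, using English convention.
P = [[1, 2, 6, 7, 8], [3, 4, 9], [5, 10]]

After inserting 3: P = [[3]].
After inserting 5: P = [[3, 5]].
After inserting 1: P = [[1, 5], [3]].
After inserting 10: P = [[1, 5, 10], [3]].
After inserting 4: P = [[1, 4, 10], [3, 5]].
After inserting 6: P = [[1, 4, 6], [3, 5, 10]].
After inserting 7: P = [[1, 4, 6, 7], [3, 5, 10]].
After inserting 2: P = [[1, 2, 6, 7], [3, 4, 10], [5]].
After inserting 9: P = [[1, 2, 6, 7, 9], [3, 4, 10], [5]].
After inserting 8: P = [[1, 2, 6, 7, 8], [3, 4, 9], [5, 10]].

So P = [[1, 2, 6, 7, 8], [3, 4, 9], [5, 10]].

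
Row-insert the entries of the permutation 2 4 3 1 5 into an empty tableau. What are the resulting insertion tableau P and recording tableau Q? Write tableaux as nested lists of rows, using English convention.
Insert each entry of the permutation into P by Schensted row insertion, recording in Q the position of each new cell.

Insert 2: appended to row 1. P = [[2]].
Insert 4: appended to row 1. P = [[2, 4]].
Insert 3: 3 bumps 4 from row 1; 4 starts row 2. P = [[2, 3], [4]].
Insert 1: 1 bumps 2 from row 1; 2 bumps 4 from row 2; 4 starts row 3. P = [[1, 3], [2], [4]].
Insert 5: appended to row 1. P = [[1, 3, 5], [2], [4]].

So P = [[1, 3, 5], [2], [4]], Q = [[1, 2, 5], [3], [4]].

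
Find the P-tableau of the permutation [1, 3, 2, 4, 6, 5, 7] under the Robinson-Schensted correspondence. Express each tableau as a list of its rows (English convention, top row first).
P = [[1, 2, 4, 5, 7], [3, 6]]

Insert 1: appended to row 1. P = [[1]].
Insert 3: appended to row 1. P = [[1, 3]].
Insert 2: 2 bumps 3 from row 1; 3 starts row 2. P = [[1, 2], [3]].
Insert 4: appended to row 1. P = [[1, 2, 4], [3]].
Insert 6: appended to row 1. P = [[1, 2, 4, 6], [3]].
Insert 5: 5 bumps 6 from row 1; 6 appends to row 2. P = [[1, 2, 4, 5], [3, 6]].
Insert 7: appended to row 1. P = [[1, 2, 4, 5, 7], [3, 6]].

So P = [[1, 2, 4, 5, 7], [3, 6]].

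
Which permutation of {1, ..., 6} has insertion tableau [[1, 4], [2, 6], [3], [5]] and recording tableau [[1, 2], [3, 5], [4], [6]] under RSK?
5 6 3 2 4 1

Reverse the RSK construction: for i from n down to 1, find the cell of Q containing i, remove the entry at that cell from P, and reverse-bump it up through P; the value ejected from row 1 is w(i).

Step i=6: Q has 6 at row 4, column 1; remove 5 from row 4 of P and reverse-bump: 5 enters row 3 and ejects 3; 3 enters row 2 and ejects 2; 2 enters row 1 and ejects 1. So w(6) = 1. P is now [[2, 4], [3, 6], [5]].
Step i=5: Q has 5 at row 2, column 2; remove 6 from row 2 of P and reverse-bump: 6 enters row 1 and ejects 4. So w(5) = 4. P is now [[2, 6], [3], [5]].
Step i=4: Q has 4 at row 3, column 1; remove 5 from row 3 of P and reverse-bump: 5 enters row 2 and ejects 3; 3 enters row 1 and ejects 2. So w(4) = 2. P is now [[3, 6], [5]].
Step i=3: Q has 3 at row 2, column 1; remove 5 from row 2 of P and reverse-bump: 5 enters row 1 and ejects 3. So w(3) = 3. P is now [[5, 6]].
Step i=2: Q has 2 at row 1, column 2; remove that cell from P, ejecting 6. So w(2) = 6. P is now [[5]].
Step i=1: Q has 1 at row 1, column 1; remove that cell from P, ejecting 5. So w(1) = 5. P is now [].

So w = 5 6 3 2 4 1.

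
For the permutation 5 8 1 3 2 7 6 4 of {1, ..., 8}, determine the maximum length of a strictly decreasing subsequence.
4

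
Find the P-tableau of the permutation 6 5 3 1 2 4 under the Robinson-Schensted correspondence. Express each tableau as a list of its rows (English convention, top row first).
Insert 6: appended to row 1. P = [[6]].
Insert 5: 5 bumps 6 from row 1; 6 starts row 2. P = [[5], [6]].
Insert 3: 3 bumps 5 from row 1; 5 bumps 6 from row 2; 6 starts row 3. P = [[3], [5], [6]].
Insert 1: 1 bumps 3 from row 1; 3 bumps 5 from row 2; 5 bumps 6 from row 3; 6 starts row 4. P = [[1], [3], [5], [6]].
Insert 2: appended to row 1. P = [[1, 2], [3], [5], [6]].
Insert 4: appended to row 1. P = [[1, 2, 4], [3], [5], [6]].

So P = [[1, 2, 4], [3], [5], [6]].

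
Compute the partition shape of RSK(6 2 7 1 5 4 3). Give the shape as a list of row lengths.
[2, 2, 2, 1]

Row-insert each entry into an empty tableau.

After inserting 6: P = [[6]].
After inserting 2: P = [[2], [6]].
After inserting 7: P = [[2, 7], [6]].
After inserting 1: P = [[1, 7], [2], [6]].
After inserting 5: P = [[1, 5], [2, 7], [6]].
After inserting 4: P = [[1, 4], [2, 5], [6, 7]].
After inserting 3: P = [[1, 3], [2, 4], [5, 7], [6]].

The final insertion tableau P = [[1, 3], [2, 4], [5, 7], [6]] has shape [2, 2, 2, 1].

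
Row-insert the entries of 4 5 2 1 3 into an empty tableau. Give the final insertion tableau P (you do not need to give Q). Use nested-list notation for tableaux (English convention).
Insert 4: appended to row 1. P = [[4]].
Insert 5: appended to row 1. P = [[4, 5]].
Insert 2: 2 bumps 4 from row 1; 4 starts row 2. P = [[2, 5], [4]].
Insert 1: 1 bumps 2 from row 1; 2 bumps 4 from row 2; 4 starts row 3. P = [[1, 5], [2], [4]].
Insert 3: 3 bumps 5 from row 1; 5 appends to row 2. P = [[1, 3], [2, 5], [4]].

So P = [[1, 3], [2, 5], [4]].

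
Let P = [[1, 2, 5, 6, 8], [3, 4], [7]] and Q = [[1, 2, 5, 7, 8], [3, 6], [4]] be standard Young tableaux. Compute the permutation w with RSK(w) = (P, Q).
Reverse the RSK construction: for i from n down to 1, find the cell of Q containing i, remove the entry at that cell from P, and reverse-bump it up through P; the value ejected from row 1 is w(i).

Step i=8: Q has 8 at row 1, column 5; remove that cell from P, ejecting 8. So w(8) = 8. P is now [[1, 2, 5, 6], [3, 4], [7]].
Step i=7: Q has 7 at row 1, column 4; remove that cell from P, ejecting 6. So w(7) = 6. P is now [[1, 2, 5], [3, 4], [7]].
Step i=6: Q has 6 at row 2, column 2; remove 4 from row 2 of P and reverse-bump: 4 enters row 1 and ejects 2. So w(6) = 2. P is now [[1, 4, 5], [3], [7]].
Step i=5: Q has 5 at row 1, column 3; remove that cell from P, ejecting 5. So w(5) = 5. P is now [[1, 4], [3], [7]].
Step i=4: Q has 4 at row 3, column 1; remove 7 from row 3 of P and reverse-bump: 7 enters row 2 and ejects 3; 3 enters row 1 and ejects 1. So w(4) = 1. P is now [[3, 4], [7]].
Step i=3: Q has 3 at row 2, column 1; remove 7 from row 2 of P and reverse-bump: 7 enters row 1 and ejects 4. So w(3) = 4. P is now [[3, 7]].
Step i=2: Q has 2 at row 1, column 2; remove that cell from P, ejecting 7. So w(2) = 7. P is now [[3]].
Step i=1: Q has 1 at row 1, column 1; remove that cell from P, ejecting 3. So w(1) = 3. P is now [].

So w = 3 7 4 1 5 2 6 8.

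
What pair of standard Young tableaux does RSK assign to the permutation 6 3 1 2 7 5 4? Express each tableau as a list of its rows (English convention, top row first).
Insert each entry of the permutation into P by Schensted row insertion, recording in Q the position of each new cell.

Insert 6: appended to row 1. P = [[6]].
Insert 3: 3 bumps 6 from row 1; 6 starts row 2. P = [[3], [6]].
Insert 1: 1 bumps 3 from row 1; 3 bumps 6 from row 2; 6 starts row 3. P = [[1], [3], [6]].
Insert 2: appended to row 1. P = [[1, 2], [3], [6]].
Insert 7: appended to row 1. P = [[1, 2, 7], [3], [6]].
Insert 5: 5 bumps 7 from row 1; 7 appends to row 2. P = [[1, 2, 5], [3, 7], [6]].
Insert 4: 4 bumps 5 from row 1; 5 bumps 7 from row 2; 7 appends to row 3. P = [[1, 2, 4], [3, 5], [6, 7]].

So P = [[1, 2, 4], [3, 5], [6, 7]], Q = [[1, 4, 5], [2, 6], [3, 7]].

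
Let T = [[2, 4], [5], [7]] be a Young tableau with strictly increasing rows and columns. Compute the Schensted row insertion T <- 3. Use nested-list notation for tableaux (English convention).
In row 1, 3 replaces 4 (the leftmost entry greater than 3); 4 is bumped to row 2. In row 2, 4 replaces 5 (the leftmost entry greater than 4); 5 is bumped to row 3. In row 3, 5 replaces 7 (the leftmost entry greater than 5); 7 is bumped to row 4. 7 starts a new row 4. The new tableau is [[2, 3], [4], [5], [7]].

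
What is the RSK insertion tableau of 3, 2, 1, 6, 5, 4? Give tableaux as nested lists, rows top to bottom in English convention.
After inserting 3: P = [[3]].
After inserting 2: P = [[2], [3]].
After inserting 1: P = [[1], [2], [3]].
After inserting 6: P = [[1, 6], [2], [3]].
After inserting 5: P = [[1, 5], [2, 6], [3]].
After inserting 4: P = [[1, 4], [2, 5], [3, 6]].

So P = [[1, 4], [2, 5], [3, 6]].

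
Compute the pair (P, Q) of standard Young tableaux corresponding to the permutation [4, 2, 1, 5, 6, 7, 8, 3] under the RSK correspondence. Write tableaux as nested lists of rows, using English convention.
Insert each entry of the permutation into P by Schensted row insertion, recording in Q the position of each new cell.

Insert 4: appended to row 1. P = [[4]], Q = [[1]].
Insert 2: 2 bumps 4 from row 1; 4 starts row 2. P = [[2], [4]], Q = [[1], [2]].
Insert 1: 1 bumps 2 from row 1; 2 bumps 4 from row 2; 4 starts row 3. P = [[1], [2], [4]], Q = [[1], [2], [3]].
Insert 5: appended to row 1. P = [[1, 5], [2], [4]], Q = [[1, 4], [2], [3]].
Insert 6: appended to row 1. P = [[1, 5, 6], [2], [4]], Q = [[1, 4, 5], [2], [3]].
Insert 7: appended to row 1. P = [[1, 5, 6, 7], [2], [4]], Q = [[1, 4, 5, 6], [2], [3]].
Insert 8: appended to row 1. P = [[1, 5, 6, 7, 8], [2], [4]], Q = [[1, 4, 5, 6, 7], [2], [3]].
Insert 3: 3 bumps 5 from row 1; 5 appends to row 2. P = [[1, 3, 6, 7, 8], [2, 5], [4]], Q = [[1, 4, 5, 6, 7], [2, 8], [3]].

So P = [[1, 3, 6, 7, 8], [2, 5], [4]], Q = [[1, 4, 5, 6, 7], [2, 8], [3]].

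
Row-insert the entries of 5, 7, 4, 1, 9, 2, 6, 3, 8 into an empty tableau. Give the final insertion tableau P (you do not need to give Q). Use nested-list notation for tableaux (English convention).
After inserting 5: P = [[5]].
After inserting 7: P = [[5, 7]].
After inserting 4: P = [[4, 7], [5]].
After inserting 1: P = [[1, 7], [4], [5]].
After inserting 9: P = [[1, 7, 9], [4], [5]].
After inserting 2: P = [[1, 2, 9], [4, 7], [5]].
After inserting 6: P = [[1, 2, 6], [4, 7, 9], [5]].
After inserting 3: P = [[1, 2, 3], [4, 6, 9], [5, 7]].
After inserting 8: P = [[1, 2, 3, 8], [4, 6, 9], [5, 7]].

So P = [[1, 2, 3, 8], [4, 6, 9], [5, 7]].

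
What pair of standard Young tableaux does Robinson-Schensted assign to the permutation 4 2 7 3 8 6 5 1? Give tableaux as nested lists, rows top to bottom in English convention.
Insert each entry of the permutation into P by Schensted row insertion, recording in Q the position of each new cell.

Insert 4: appended to row 1. P = [[4]], Q = [[1]].
Insert 2: 2 bumps 4 from row 1; 4 starts row 2. P = [[2], [4]], Q = [[1], [2]].
Insert 7: appended to row 1. P = [[2, 7], [4]], Q = [[1, 3], [2]].
Insert 3: 3 bumps 7 from row 1; 7 appends to row 2. P = [[2, 3], [4, 7]], Q = [[1, 3], [2, 4]].
Insert 8: appended to row 1. P = [[2, 3, 8], [4, 7]], Q = [[1, 3, 5], [2, 4]].
Insert 6: 6 bumps 8 from row 1; 8 appends to row 2. P = [[2, 3, 6], [4, 7, 8]], Q = [[1, 3, 5], [2, 4, 6]].
Insert 5: 5 bumps 6 from row 1; 6 bumps 7 from row 2; 7 starts row 3. P = [[2, 3, 5], [4, 6, 8], [7]], Q = [[1, 3, 5], [2, 4, 6], [7]].
Insert 1: 1 bumps 2 from row 1; 2 bumps 4 from row 2; 4 bumps 7 from row 3; 7 starts row 4. P = [[1, 3, 5], [2, 6, 8], [4], [7]], Q = [[1, 3, 5], [2, 4, 6], [7], [8]].

So P = [[1, 3, 5], [2, 6, 8], [4], [7]], Q = [[1, 3, 5], [2, 4, 6], [7], [8]].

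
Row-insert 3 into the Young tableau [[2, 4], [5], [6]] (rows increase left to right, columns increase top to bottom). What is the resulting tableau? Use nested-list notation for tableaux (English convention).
In row 1, 3 replaces 4 (the leftmost entry greater than 3); 4 is bumped to row 2. In row 2, 4 replaces 5 (the leftmost entry greater than 4); 5 is bumped to row 3. In row 3, 5 replaces 6 (the leftmost entry greater than 5); 6 is bumped to row 4. 6 starts a new row 4. The new tableau is [[2, 3], [4], [5], [6]].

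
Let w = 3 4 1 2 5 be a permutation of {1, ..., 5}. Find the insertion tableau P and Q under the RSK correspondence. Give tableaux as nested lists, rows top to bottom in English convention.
Insert each entry of the permutation into P by Schensted row insertion, recording in Q the position of each new cell.

Insert 3: appended to row 1. P = [[3]].
Insert 4: appended to row 1. P = [[3, 4]].
Insert 1: 1 bumps 3 from row 1; 3 starts row 2. P = [[1, 4], [3]].
Insert 2: 2 bumps 4 from row 1; 4 appends to row 2. P = [[1, 2], [3, 4]].
Insert 5: appended to row 1. P = [[1, 2, 5], [3, 4]].

So P = [[1, 2, 5], [3, 4]], Q = [[1, 2, 5], [3, 4]].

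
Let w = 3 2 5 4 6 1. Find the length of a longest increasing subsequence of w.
3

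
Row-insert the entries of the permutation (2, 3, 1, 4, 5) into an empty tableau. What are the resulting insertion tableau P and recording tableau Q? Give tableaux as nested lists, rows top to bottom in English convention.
Insert each entry of the permutation into P by Schensted row insertion, recording in Q the position of each new cell.

Insert 2: appended to row 1. P = [[2]].
Insert 3: appended to row 1. P = [[2, 3]].
Insert 1: 1 bumps 2 from row 1; 2 starts row 2. P = [[1, 3], [2]].
Insert 4: appended to row 1. P = [[1, 3, 4], [2]].
Insert 5: appended to row 1. P = [[1, 3, 4, 5], [2]].

So P = [[1, 3, 4, 5], [2]], Q = [[1, 2, 4, 5], [3]].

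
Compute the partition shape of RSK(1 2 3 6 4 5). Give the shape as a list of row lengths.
[5, 1]

Row-insert each entry into an empty tableau.

After inserting 1: P = [[1]].
After inserting 2: P = [[1, 2]].
After inserting 3: P = [[1, 2, 3]].
After inserting 6: P = [[1, 2, 3, 6]].
After inserting 4: P = [[1, 2, 3, 4], [6]].
After inserting 5: P = [[1, 2, 3, 4, 5], [6]].

The final insertion tableau P = [[1, 2, 3, 4, 5], [6]] has shape [5, 1].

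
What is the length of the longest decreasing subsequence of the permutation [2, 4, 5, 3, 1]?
3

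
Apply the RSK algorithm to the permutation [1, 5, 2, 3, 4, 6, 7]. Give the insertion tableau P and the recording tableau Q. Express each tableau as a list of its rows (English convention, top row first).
Insert each entry of the permutation into P by Schensted row insertion, recording in Q the position of each new cell.

After inserting 1: P = [[1]].
After inserting 5: P = [[1, 5]].
After inserting 2: P = [[1, 2], [5]].
After inserting 3: P = [[1, 2, 3], [5]].
After inserting 4: P = [[1, 2, 3, 4], [5]].
After inserting 6: P = [[1, 2, 3, 4, 6], [5]].
After inserting 7: P = [[1, 2, 3, 4, 6, 7], [5]].

So P = [[1, 2, 3, 4, 6, 7], [5]], Q = [[1, 2, 4, 5, 6, 7], [3]].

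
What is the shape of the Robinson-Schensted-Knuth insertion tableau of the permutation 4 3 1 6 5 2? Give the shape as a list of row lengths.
Row-insert each entry into an empty tableau.

After inserting 4: P = [[4]].
After inserting 3: P = [[3], [4]].
After inserting 1: P = [[1], [3], [4]].
After inserting 6: P = [[1, 6], [3], [4]].
After inserting 5: P = [[1, 5], [3, 6], [4]].
After inserting 2: P = [[1, 2], [3, 5], [4, 6]].

The final insertion tableau P = [[1, 2], [3, 5], [4, 6]] has shape [2, 2, 2].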